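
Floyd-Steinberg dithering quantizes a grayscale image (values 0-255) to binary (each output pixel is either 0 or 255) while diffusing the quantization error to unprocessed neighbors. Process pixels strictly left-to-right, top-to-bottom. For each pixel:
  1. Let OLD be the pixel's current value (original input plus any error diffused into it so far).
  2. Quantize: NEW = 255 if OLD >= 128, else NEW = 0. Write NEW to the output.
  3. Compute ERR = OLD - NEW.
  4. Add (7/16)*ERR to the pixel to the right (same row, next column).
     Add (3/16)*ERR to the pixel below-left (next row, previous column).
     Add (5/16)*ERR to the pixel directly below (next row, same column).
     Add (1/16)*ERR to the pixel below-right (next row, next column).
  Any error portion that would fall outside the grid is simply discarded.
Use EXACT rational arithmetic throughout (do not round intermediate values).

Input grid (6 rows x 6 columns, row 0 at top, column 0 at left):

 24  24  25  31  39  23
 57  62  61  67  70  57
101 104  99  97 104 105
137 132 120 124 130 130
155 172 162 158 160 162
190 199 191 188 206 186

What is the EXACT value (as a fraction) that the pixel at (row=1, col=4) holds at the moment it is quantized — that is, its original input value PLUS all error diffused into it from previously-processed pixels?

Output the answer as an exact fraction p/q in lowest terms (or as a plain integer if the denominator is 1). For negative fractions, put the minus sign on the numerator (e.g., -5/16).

Answer: 251591547/2097152

Derivation:
(0,0): OLD=24 → NEW=0, ERR=24
(0,1): OLD=69/2 → NEW=0, ERR=69/2
(0,2): OLD=1283/32 → NEW=0, ERR=1283/32
(0,3): OLD=24853/512 → NEW=0, ERR=24853/512
(0,4): OLD=493459/8192 → NEW=0, ERR=493459/8192
(0,5): OLD=6468869/131072 → NEW=0, ERR=6468869/131072
(1,0): OLD=2271/32 → NEW=0, ERR=2271/32
(1,1): OLD=28889/256 → NEW=0, ERR=28889/256
(1,2): OLD=1099021/8192 → NEW=255, ERR=-989939/8192
(1,3): OLD=1412329/32768 → NEW=0, ERR=1412329/32768
(1,4): OLD=251591547/2097152 → NEW=0, ERR=251591547/2097152
Target (1,4): original=70, with diffused error = 251591547/2097152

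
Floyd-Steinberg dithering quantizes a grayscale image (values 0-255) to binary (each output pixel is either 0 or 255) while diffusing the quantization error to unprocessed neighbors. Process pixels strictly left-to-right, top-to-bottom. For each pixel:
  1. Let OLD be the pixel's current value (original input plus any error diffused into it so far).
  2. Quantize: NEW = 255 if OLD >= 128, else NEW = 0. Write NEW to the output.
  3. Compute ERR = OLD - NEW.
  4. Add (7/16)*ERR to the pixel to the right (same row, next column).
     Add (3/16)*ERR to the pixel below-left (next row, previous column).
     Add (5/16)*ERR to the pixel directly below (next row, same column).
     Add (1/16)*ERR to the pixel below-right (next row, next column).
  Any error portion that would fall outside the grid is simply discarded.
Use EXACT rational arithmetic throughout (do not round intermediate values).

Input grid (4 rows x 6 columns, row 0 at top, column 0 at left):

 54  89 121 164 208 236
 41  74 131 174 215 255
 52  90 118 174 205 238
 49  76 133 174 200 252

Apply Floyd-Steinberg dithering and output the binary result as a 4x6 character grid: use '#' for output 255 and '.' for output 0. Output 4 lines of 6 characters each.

Answer: ..#.##
.#.###
..####
.#..##

Derivation:
(0,0): OLD=54 → NEW=0, ERR=54
(0,1): OLD=901/8 → NEW=0, ERR=901/8
(0,2): OLD=21795/128 → NEW=255, ERR=-10845/128
(0,3): OLD=259957/2048 → NEW=0, ERR=259957/2048
(0,4): OLD=8635443/32768 → NEW=255, ERR=279603/32768
(0,5): OLD=125689189/524288 → NEW=255, ERR=-8004251/524288
(1,0): OLD=10111/128 → NEW=0, ERR=10111/128
(1,1): OLD=134393/1024 → NEW=255, ERR=-126727/1024
(1,2): OLD=2661357/32768 → NEW=0, ERR=2661357/32768
(1,3): OLD=32178665/131072 → NEW=255, ERR=-1244695/131072
(1,4): OLD=1833603739/8388608 → NEW=255, ERR=-305491301/8388608
(1,5): OLD=31518319821/134217728 → NEW=255, ERR=-2707200819/134217728
(2,0): OLD=876227/16384 → NEW=0, ERR=876227/16384
(2,1): OLD=49749265/524288 → NEW=0, ERR=49749265/524288
(2,2): OLD=1471188595/8388608 → NEW=255, ERR=-667906445/8388608
(2,3): OLD=9022535323/67108864 → NEW=255, ERR=-8090224997/67108864
(2,4): OLD=293135523665/2147483648 → NEW=255, ERR=-254472806575/2147483648
(2,5): OLD=6101526246983/34359738368 → NEW=255, ERR=-2660207036857/34359738368
(3,0): OLD=700485907/8388608 → NEW=0, ERR=700485907/8388608
(3,1): OLD=8764399383/67108864 → NEW=255, ERR=-8348360937/67108864
(3,2): OLD=19875054581/536870912 → NEW=0, ERR=19875054581/536870912
(3,3): OLD=4306257535135/34359738368 → NEW=0, ERR=4306257535135/34359738368
(3,4): OLD=53807162344255/274877906944 → NEW=255, ERR=-16286703926465/274877906944
(3,5): OLD=855319992597073/4398046511104 → NEW=255, ERR=-266181867734447/4398046511104
Row 0: ..#.##
Row 1: .#.###
Row 2: ..####
Row 3: .#..##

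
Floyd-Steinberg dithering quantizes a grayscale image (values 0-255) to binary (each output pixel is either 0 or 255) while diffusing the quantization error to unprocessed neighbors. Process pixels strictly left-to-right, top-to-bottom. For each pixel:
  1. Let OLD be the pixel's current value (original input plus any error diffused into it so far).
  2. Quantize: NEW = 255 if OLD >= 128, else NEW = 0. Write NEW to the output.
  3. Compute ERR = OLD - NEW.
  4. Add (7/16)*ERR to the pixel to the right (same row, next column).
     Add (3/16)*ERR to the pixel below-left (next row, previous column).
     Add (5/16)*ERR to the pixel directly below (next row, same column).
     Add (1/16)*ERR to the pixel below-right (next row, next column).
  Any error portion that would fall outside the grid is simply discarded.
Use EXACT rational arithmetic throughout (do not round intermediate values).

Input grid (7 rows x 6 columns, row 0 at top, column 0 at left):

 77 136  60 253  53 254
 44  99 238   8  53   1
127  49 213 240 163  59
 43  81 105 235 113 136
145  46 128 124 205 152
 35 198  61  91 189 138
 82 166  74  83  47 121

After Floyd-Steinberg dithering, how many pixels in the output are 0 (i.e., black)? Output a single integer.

Answer: 23

Derivation:
(0,0): OLD=77 → NEW=0, ERR=77
(0,1): OLD=2715/16 → NEW=255, ERR=-1365/16
(0,2): OLD=5805/256 → NEW=0, ERR=5805/256
(0,3): OLD=1076923/4096 → NEW=255, ERR=32443/4096
(0,4): OLD=3700509/65536 → NEW=0, ERR=3700509/65536
(0,5): OLD=292241867/1048576 → NEW=255, ERR=24854987/1048576
(1,0): OLD=13329/256 → NEW=0, ERR=13329/256
(1,1): OLD=213367/2048 → NEW=0, ERR=213367/2048
(1,2): OLD=18796995/65536 → NEW=255, ERR=2085315/65536
(1,3): OLD=9542215/262144 → NEW=0, ERR=9542215/262144
(1,4): OLD=1535285557/16777216 → NEW=0, ERR=1535285557/16777216
(1,5): OLD=13951163619/268435456 → NEW=0, ERR=13951163619/268435456
(2,0): OLD=5334797/32768 → NEW=255, ERR=-3021043/32768
(2,1): OLD=52892511/1048576 → NEW=0, ERR=52892511/1048576
(2,2): OLD=4334370269/16777216 → NEW=255, ERR=56180189/16777216
(2,3): OLD=36505488437/134217728 → NEW=255, ERR=2279967797/134217728
(2,4): OLD=906446781983/4294967296 → NEW=255, ERR=-188769878497/4294967296
(2,5): OLD=4242186170057/68719476736 → NEW=0, ERR=4242186170057/68719476736
(3,0): OLD=396730941/16777216 → NEW=0, ERR=396730941/16777216
(3,1): OLD=13686777977/134217728 → NEW=0, ERR=13686777977/134217728
(3,2): OLD=168575290619/1073741824 → NEW=255, ERR=-105228874501/1073741824
(3,3): OLD=13015535887345/68719476736 → NEW=255, ERR=-4507930680335/68719476736
(3,4): OLD=45740805459409/549755813888 → NEW=0, ERR=45740805459409/549755813888
(3,5): OLD=1661979191590815/8796093022208 → NEW=255, ERR=-581024529072225/8796093022208
(4,0): OLD=368314700531/2147483648 → NEW=255, ERR=-179293629709/2147483648
(4,1): OLD=839843108567/34359738368 → NEW=0, ERR=839843108567/34359738368
(4,2): OLD=112305890318165/1099511627776 → NEW=0, ERR=112305890318165/1099511627776
(4,3): OLD=2773628312575369/17592186044416 → NEW=255, ERR=-1712379128750711/17592186044416
(4,4): OLD=48394067769335833/281474976710656 → NEW=255, ERR=-23382051291881447/281474976710656
(4,5): OLD=451328152060806671/4503599627370496 → NEW=0, ERR=451328152060806671/4503599627370496
(5,0): OLD=7417492435061/549755813888 → NEW=0, ERR=7417492435061/549755813888
(5,1): OLD=3966591960799429/17592186044416 → NEW=255, ERR=-519415480526651/17592186044416
(5,2): OLD=8905699363225415/140737488355328 → NEW=0, ERR=8905699363225415/140737488355328
(5,3): OLD=356121180921619965/4503599627370496 → NEW=0, ERR=356121180921619965/4503599627370496
(5,4): OLD=1894598104436430237/9007199254740992 → NEW=255, ERR=-402237705522522723/9007199254740992
(5,5): OLD=20837287895078311681/144115188075855872 → NEW=255, ERR=-15912085064264935679/144115188075855872
(6,0): OLD=22709500438303599/281474976710656 → NEW=0, ERR=22709500438303599/281474976710656
(6,1): OLD=922242755075599171/4503599627370496 → NEW=255, ERR=-226175149903877309/4503599627370496
(6,2): OLD=1527335246836407435/18014398509481984 → NEW=0, ERR=1527335246836407435/18014398509481984
(6,3): OLD=40463394852237042879/288230376151711744 → NEW=255, ERR=-33035351066449451841/288230376151711744
(6,4): OLD=-151537002289268503393/4611686018427387904 → NEW=0, ERR=-151537002289268503393/4611686018427387904
(6,5): OLD=5115585800140622115577/73786976294838206464 → NEW=0, ERR=5115585800140622115577/73786976294838206464
Output grid:
  Row 0: .#.#.#  (3 black, running=3)
  Row 1: ..#...  (5 black, running=8)
  Row 2: #.###.  (2 black, running=10)
  Row 3: ..##.#  (3 black, running=13)
  Row 4: #..##.  (3 black, running=16)
  Row 5: .#..##  (3 black, running=19)
  Row 6: .#.#..  (4 black, running=23)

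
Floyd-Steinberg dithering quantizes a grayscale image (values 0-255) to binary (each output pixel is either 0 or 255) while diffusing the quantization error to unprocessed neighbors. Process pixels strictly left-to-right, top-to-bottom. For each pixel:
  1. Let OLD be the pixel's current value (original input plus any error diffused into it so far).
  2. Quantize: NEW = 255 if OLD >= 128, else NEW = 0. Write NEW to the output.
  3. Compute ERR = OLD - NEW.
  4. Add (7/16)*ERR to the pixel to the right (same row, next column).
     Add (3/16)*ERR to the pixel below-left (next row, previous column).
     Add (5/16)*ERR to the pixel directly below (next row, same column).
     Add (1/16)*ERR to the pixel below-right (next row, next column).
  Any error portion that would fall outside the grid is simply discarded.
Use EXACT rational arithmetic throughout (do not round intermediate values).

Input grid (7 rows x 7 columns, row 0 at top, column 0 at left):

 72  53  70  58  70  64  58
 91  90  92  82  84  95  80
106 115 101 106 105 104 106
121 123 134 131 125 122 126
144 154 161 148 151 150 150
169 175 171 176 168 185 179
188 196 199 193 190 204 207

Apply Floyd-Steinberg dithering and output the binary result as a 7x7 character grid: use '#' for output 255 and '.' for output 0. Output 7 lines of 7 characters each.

Answer: .......
#.#.##.
.#.#..#
#.#.#.#
.#.#.#.
#######
#.#.#.#

Derivation:
(0,0): OLD=72 → NEW=0, ERR=72
(0,1): OLD=169/2 → NEW=0, ERR=169/2
(0,2): OLD=3423/32 → NEW=0, ERR=3423/32
(0,3): OLD=53657/512 → NEW=0, ERR=53657/512
(0,4): OLD=949039/8192 → NEW=0, ERR=949039/8192
(0,5): OLD=15031881/131072 → NEW=0, ERR=15031881/131072
(0,6): OLD=226857983/2097152 → NEW=0, ERR=226857983/2097152
(1,0): OLD=4139/32 → NEW=255, ERR=-4021/32
(1,1): OLD=22013/256 → NEW=0, ERR=22013/256
(1,2): OLD=1539921/8192 → NEW=255, ERR=-549039/8192
(1,3): OLD=3730149/32768 → NEW=0, ERR=3730149/32768
(1,4): OLD=415359895/2097152 → NEW=255, ERR=-119413865/2097152
(1,5): OLD=2238926199/16777216 → NEW=255, ERR=-2039263881/16777216
(1,6): OLD=18198389401/268435456 → NEW=0, ERR=18198389401/268435456
(2,0): OLD=339375/4096 → NEW=0, ERR=339375/4096
(2,1): OLD=20670117/131072 → NEW=255, ERR=-12753243/131072
(2,2): OLD=134648975/2097152 → NEW=0, ERR=134648975/2097152
(2,3): OLD=2597082359/16777216 → NEW=255, ERR=-1681107721/16777216
(2,4): OLD=3716729439/134217728 → NEW=0, ERR=3716729439/134217728
(2,5): OLD=374879893933/4294967296 → NEW=0, ERR=374879893933/4294967296
(2,6): OLD=10842243390091/68719476736 → NEW=255, ERR=-6681223177589/68719476736
(3,0): OLD=269795663/2097152 → NEW=255, ERR=-264978097/2097152
(3,1): OLD=914897971/16777216 → NEW=0, ERR=914897971/16777216
(3,2): OLD=20542428817/134217728 → NEW=255, ERR=-13683091823/134217728
(3,3): OLD=34515532251/536870912 → NEW=0, ERR=34515532251/536870912
(3,4): OLD=11811757213519/68719476736 → NEW=255, ERR=-5711709354161/68719476736
(3,5): OLD=53004070282093/549755813888 → NEW=0, ERR=53004070282093/549755813888
(3,6): OLD=1260071912092723/8796093022208 → NEW=255, ERR=-982931808570317/8796093022208
(4,0): OLD=30800275697/268435456 → NEW=0, ERR=30800275697/268435456
(4,1): OLD=834202983789/4294967296 → NEW=255, ERR=-261013676691/4294967296
(4,2): OLD=8110031980579/68719476736 → NEW=0, ERR=8110031980579/68719476736
(4,3): OLD=108723507169841/549755813888 → NEW=255, ERR=-31464225371599/549755813888
(4,4): OLD=536924105228539/4398046511104 → NEW=0, ERR=536924105228539/4398046511104
(4,5): OLD=29187992126022627/140737488355328 → NEW=255, ERR=-6700067404586013/140737488355328
(4,6): OLD=225803997527275557/2251799813685248 → NEW=0, ERR=225803997527275557/2251799813685248
(5,0): OLD=13294572594071/68719476736 → NEW=255, ERR=-4228893973609/68719476736
(5,1): OLD=87073074715213/549755813888 → NEW=255, ERR=-53114657826227/549755813888
(5,2): OLD=664464077252947/4398046511104 → NEW=255, ERR=-457037783078573/4398046511104
(5,3): OLD=5028439920648783/35184372088832 → NEW=255, ERR=-3943574962003377/35184372088832
(5,4): OLD=325635082690705965/2251799813685248 → NEW=255, ERR=-248573869799032275/2251799813685248
(5,5): OLD=2670811051003532877/18014398509481984 → NEW=255, ERR=-1922860568914373043/18014398509481984
(5,6): OLD=46307764622059803491/288230376151711744 → NEW=255, ERR=-27190981296626691229/288230376151711744
(6,0): OLD=1325165755752063/8796093022208 → NEW=255, ERR=-917837964910977/8796093022208
(6,1): OLD=13626984210075899/140737488355328 → NEW=0, ERR=13626984210075899/140737488355328
(6,2): OLD=409450755153769329/2251799813685248 → NEW=255, ERR=-164758197335968911/2251799813685248
(6,3): OLD=1779290750566928303/18014398509481984 → NEW=0, ERR=1779290750566928303/18014398509481984
(6,4): OLD=6186019980442948791/36028797018963968 → NEW=255, ERR=-3001323259392863049/36028797018963968
(6,5): OLD=505490600495880753345/4611686018427387904 → NEW=0, ERR=505490600495880753345/4611686018427387904
(6,6): OLD=16144807487130459214135/73786976294838206464 → NEW=255, ERR=-2670871468053283434185/73786976294838206464
Row 0: .......
Row 1: #.#.##.
Row 2: .#.#..#
Row 3: #.#.#.#
Row 4: .#.#.#.
Row 5: #######
Row 6: #.#.#.#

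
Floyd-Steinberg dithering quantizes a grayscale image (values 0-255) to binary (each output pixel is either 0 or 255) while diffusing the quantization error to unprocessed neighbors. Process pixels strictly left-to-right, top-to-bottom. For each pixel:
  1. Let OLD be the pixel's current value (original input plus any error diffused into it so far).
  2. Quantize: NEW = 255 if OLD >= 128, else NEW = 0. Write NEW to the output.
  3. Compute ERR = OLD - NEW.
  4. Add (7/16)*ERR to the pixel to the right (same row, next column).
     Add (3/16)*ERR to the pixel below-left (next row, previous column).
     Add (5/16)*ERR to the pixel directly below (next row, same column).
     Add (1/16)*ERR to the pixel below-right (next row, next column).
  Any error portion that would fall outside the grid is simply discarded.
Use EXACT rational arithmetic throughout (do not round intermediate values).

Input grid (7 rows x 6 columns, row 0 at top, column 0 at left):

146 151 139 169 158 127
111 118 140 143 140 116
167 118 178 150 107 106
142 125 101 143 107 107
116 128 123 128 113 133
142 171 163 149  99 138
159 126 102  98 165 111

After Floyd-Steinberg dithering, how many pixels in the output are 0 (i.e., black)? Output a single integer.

(0,0): OLD=146 → NEW=255, ERR=-109
(0,1): OLD=1653/16 → NEW=0, ERR=1653/16
(0,2): OLD=47155/256 → NEW=255, ERR=-18125/256
(0,3): OLD=565349/4096 → NEW=255, ERR=-479131/4096
(0,4): OLD=7000771/65536 → NEW=0, ERR=7000771/65536
(0,5): OLD=182174549/1048576 → NEW=255, ERR=-85212331/1048576
(1,0): OLD=24655/256 → NEW=0, ERR=24655/256
(1,1): OLD=352937/2048 → NEW=255, ERR=-169303/2048
(1,2): OLD=4340573/65536 → NEW=0, ERR=4340573/65536
(1,3): OLD=39590553/262144 → NEW=255, ERR=-27256167/262144
(1,4): OLD=1767404715/16777216 → NEW=0, ERR=1767404715/16777216
(1,5): OLD=38485556797/268435456 → NEW=255, ERR=-29965484483/268435456
(2,0): OLD=5950547/32768 → NEW=255, ERR=-2405293/32768
(2,1): OLD=82302785/1048576 → NEW=0, ERR=82302785/1048576
(2,2): OLD=3495952643/16777216 → NEW=255, ERR=-782237437/16777216
(2,3): OLD=16240541867/134217728 → NEW=0, ERR=16240541867/134217728
(2,4): OLD=710514695553/4294967296 → NEW=255, ERR=-384701964927/4294967296
(2,5): OLD=2646567627927/68719476736 → NEW=0, ERR=2646567627927/68719476736
(3,0): OLD=2244426147/16777216 → NEW=255, ERR=-2033763933/16777216
(3,1): OLD=11162042471/134217728 → NEW=0, ERR=11162042471/134217728
(3,2): OLD=161498515173/1073741824 → NEW=255, ERR=-112305649947/1073741824
(3,3): OLD=7926454994799/68719476736 → NEW=0, ERR=7926454994799/68719476736
(3,4): OLD=79305816130575/549755813888 → NEW=255, ERR=-60881916410865/549755813888
(3,5): OLD=571629392106625/8796093022208 → NEW=0, ERR=571629392106625/8796093022208
(4,0): OLD=201243673261/2147483648 → NEW=0, ERR=201243673261/2147483648
(4,1): OLD=5765559938505/34359738368 → NEW=255, ERR=-2996173345335/34359738368
(4,2): OLD=86850026128267/1099511627776 → NEW=0, ERR=86850026128267/1099511627776
(4,3): OLD=3013573912156119/17592186044416 → NEW=255, ERR=-1472433529169961/17592186044416
(4,4): OLD=17217479869684295/281474976710656 → NEW=0, ERR=17217479869684295/281474976710656
(4,5): OLD=779790271062763153/4503599627370496 → NEW=255, ERR=-368627633916713327/4503599627370496
(5,0): OLD=85176299396971/549755813888 → NEW=255, ERR=-55011433144469/549755813888
(5,1): OLD=2122302853413403/17592186044416 → NEW=0, ERR=2122302853413403/17592186044416
(5,2): OLD=30866600963835353/140737488355328 → NEW=255, ERR=-5021458566773287/140737488355328
(5,3): OLD=556827288507670243/4503599627370496 → NEW=0, ERR=556827288507670243/4503599627370496
(5,4): OLD=1365758166708206371/9007199254740992 → NEW=255, ERR=-931077643250746589/9007199254740992
(5,5): OLD=10235035468375648383/144115188075855872 → NEW=0, ERR=10235035468375648383/144115188075855872
(6,0): OLD=42319600554119473/281474976710656 → NEW=255, ERR=-29456518507097807/281474976710656
(6,1): OLD=472747546601462237/4503599627370496 → NEW=0, ERR=472747546601462237/4503599627370496
(6,2): OLD=3017366360848000277/18014398509481984 → NEW=255, ERR=-1576305259069905643/18014398509481984
(6,3): OLD=22119773263480356001/288230376151711744 → NEW=0, ERR=22119773263480356001/288230376151711744
(6,4): OLD=863841342239506827777/4611686018427387904 → NEW=255, ERR=-312138592459477087743/4611686018427387904
(6,5): OLD=7166278143106422791015/73786976294838206464 → NEW=0, ERR=7166278143106422791015/73786976294838206464
Output grid:
  Row 0: #.##.#  (2 black, running=2)
  Row 1: .#.#.#  (3 black, running=5)
  Row 2: #.#.#.  (3 black, running=8)
  Row 3: #.#.#.  (3 black, running=11)
  Row 4: .#.#.#  (3 black, running=14)
  Row 5: #.#.#.  (3 black, running=17)
  Row 6: #.#.#.  (3 black, running=20)

Answer: 20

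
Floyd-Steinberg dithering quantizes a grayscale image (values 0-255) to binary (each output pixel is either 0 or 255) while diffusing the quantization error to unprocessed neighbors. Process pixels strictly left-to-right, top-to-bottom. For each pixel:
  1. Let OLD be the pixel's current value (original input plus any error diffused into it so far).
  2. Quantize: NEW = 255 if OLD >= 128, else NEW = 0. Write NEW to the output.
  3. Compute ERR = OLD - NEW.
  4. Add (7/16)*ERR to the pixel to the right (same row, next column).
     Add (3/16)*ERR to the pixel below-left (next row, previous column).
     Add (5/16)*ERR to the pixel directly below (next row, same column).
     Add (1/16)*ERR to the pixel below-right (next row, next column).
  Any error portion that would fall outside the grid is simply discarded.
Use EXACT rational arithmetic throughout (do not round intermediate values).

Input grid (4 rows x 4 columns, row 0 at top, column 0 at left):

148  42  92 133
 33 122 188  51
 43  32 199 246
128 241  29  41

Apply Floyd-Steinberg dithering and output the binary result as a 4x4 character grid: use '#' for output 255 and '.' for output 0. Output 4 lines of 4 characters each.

Answer: #..#
.##.
..##
##..

Derivation:
(0,0): OLD=148 → NEW=255, ERR=-107
(0,1): OLD=-77/16 → NEW=0, ERR=-77/16
(0,2): OLD=23013/256 → NEW=0, ERR=23013/256
(0,3): OLD=705859/4096 → NEW=255, ERR=-338621/4096
(1,0): OLD=-343/256 → NEW=0, ERR=-343/256
(1,1): OLD=266399/2048 → NEW=255, ERR=-255841/2048
(1,2): OLD=9544459/65536 → NEW=255, ERR=-7167221/65536
(1,3): OLD=-17891523/1048576 → NEW=0, ERR=-17891523/1048576
(2,0): OLD=627781/32768 → NEW=0, ERR=627781/32768
(2,1): OLD=-20180665/1048576 → NEW=0, ERR=-20180665/1048576
(2,2): OLD=304919811/2097152 → NEW=255, ERR=-229853949/2097152
(2,3): OLD=6237146327/33554432 → NEW=255, ERR=-2319233833/33554432
(3,0): OLD=2187386613/16777216 → NEW=255, ERR=-2090803467/16777216
(3,1): OLD=43247796523/268435456 → NEW=255, ERR=-25203244757/268435456
(3,2): OLD=-259803051307/4294967296 → NEW=0, ERR=-259803051307/4294967296
(3,3): OLD=-956173353645/68719476736 → NEW=0, ERR=-956173353645/68719476736
Row 0: #..#
Row 1: .##.
Row 2: ..##
Row 3: ##..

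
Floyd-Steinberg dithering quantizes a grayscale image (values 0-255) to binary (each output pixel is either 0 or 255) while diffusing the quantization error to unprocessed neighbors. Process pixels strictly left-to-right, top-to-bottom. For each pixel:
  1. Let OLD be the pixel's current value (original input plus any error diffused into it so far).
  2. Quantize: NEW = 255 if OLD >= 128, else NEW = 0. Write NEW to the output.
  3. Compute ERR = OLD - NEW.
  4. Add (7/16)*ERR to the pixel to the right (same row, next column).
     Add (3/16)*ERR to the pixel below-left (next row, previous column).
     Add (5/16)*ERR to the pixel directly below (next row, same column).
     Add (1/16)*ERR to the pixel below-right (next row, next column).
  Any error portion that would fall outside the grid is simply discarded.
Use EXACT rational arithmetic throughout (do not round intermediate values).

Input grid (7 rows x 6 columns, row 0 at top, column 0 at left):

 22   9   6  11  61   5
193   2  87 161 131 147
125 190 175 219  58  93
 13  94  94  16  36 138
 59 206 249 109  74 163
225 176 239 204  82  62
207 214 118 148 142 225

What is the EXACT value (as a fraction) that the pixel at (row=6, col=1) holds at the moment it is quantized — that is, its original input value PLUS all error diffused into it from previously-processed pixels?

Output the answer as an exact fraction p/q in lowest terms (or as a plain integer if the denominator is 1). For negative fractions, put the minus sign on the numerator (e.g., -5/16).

Answer: 386186230357084285/2251799813685248

Derivation:
(0,0): OLD=22 → NEW=0, ERR=22
(0,1): OLD=149/8 → NEW=0, ERR=149/8
(0,2): OLD=1811/128 → NEW=0, ERR=1811/128
(0,3): OLD=35205/2048 → NEW=0, ERR=35205/2048
(0,4): OLD=2245283/32768 → NEW=0, ERR=2245283/32768
(0,5): OLD=18338421/524288 → NEW=0, ERR=18338421/524288
(1,0): OLD=26031/128 → NEW=255, ERR=-6609/128
(1,1): OLD=-10999/1024 → NEW=0, ERR=-10999/1024
(1,2): OLD=2985469/32768 → NEW=0, ERR=2985469/32768
(1,3): OLD=28831129/131072 → NEW=255, ERR=-4592231/131072
(1,4): OLD=1213975563/8388608 → NEW=255, ERR=-925119477/8388608
(1,5): OLD=15296035805/134217728 → NEW=0, ERR=15296035805/134217728
(2,0): OLD=1750643/16384 → NEW=0, ERR=1750643/16384
(2,1): OLD=129628385/524288 → NEW=255, ERR=-4065055/524288
(2,2): OLD=1617650275/8388608 → NEW=255, ERR=-521444765/8388608
(2,3): OLD=11131488395/67108864 → NEW=255, ERR=-5981271925/67108864
(2,4): OLD=7992349345/2147483648 → NEW=0, ERR=7992349345/2147483648
(2,5): OLD=4238254391927/34359738368 → NEW=0, ERR=4238254391927/34359738368
(3,0): OLD=376959619/8388608 → NEW=0, ERR=376959619/8388608
(3,1): OLD=7130987143/67108864 → NEW=0, ERR=7130987143/67108864
(3,2): OLD=55763354021/536870912 → NEW=0, ERR=55763354021/536870912
(3,3): OLD=1044613406671/34359738368 → NEW=0, ERR=1044613406671/34359738368
(3,4): OLD=18697621522223/274877906944 → NEW=0, ERR=18697621522223/274877906944
(3,5): OLD=908366965581153/4398046511104 → NEW=255, ERR=-213134894750367/4398046511104
(4,0): OLD=99822113805/1073741824 → NEW=0, ERR=99822113805/1073741824
(4,1): OLD=5191117775337/17179869184 → NEW=255, ERR=810251133417/17179869184
(4,2): OLD=172861892449899/549755813888 → NEW=255, ERR=32674159908459/549755813888
(4,3): OLD=1440349734964407/8796093022208 → NEW=255, ERR=-802653985698633/8796093022208
(4,4): OLD=6776227345565095/140737488355328 → NEW=0, ERR=6776227345565095/140737488355328
(4,5): OLD=389948560108970545/2251799813685248 → NEW=255, ERR=-184260392380767695/2251799813685248
(5,0): OLD=72264051567051/274877906944 → NEW=255, ERR=2170185296331/274877906944
(5,1): OLD=1857266549397499/8796093022208 → NEW=255, ERR=-385737171265541/8796093022208
(5,2): OLD=15778459466977465/70368744177664 → NEW=255, ERR=-2165570298326855/70368744177664
(5,3): OLD=393530125932584771/2251799813685248 → NEW=255, ERR=-180678826557153469/2251799813685248
(5,4): OLD=184180894977378195/4503599627370496 → NEW=0, ERR=184180894977378195/4503599627370496
(5,5): OLD=4131072446443585487/72057594037927936 → NEW=0, ERR=4131072446443585487/72057594037927936
(6,0): OLD=28322678223169233/140737488355328 → NEW=255, ERR=-7565381307439407/140737488355328
(6,1): OLD=386186230357084285/2251799813685248 → NEW=255, ERR=-188022722132653955/2251799813685248
Target (6,1): original=214, with diffused error = 386186230357084285/2251799813685248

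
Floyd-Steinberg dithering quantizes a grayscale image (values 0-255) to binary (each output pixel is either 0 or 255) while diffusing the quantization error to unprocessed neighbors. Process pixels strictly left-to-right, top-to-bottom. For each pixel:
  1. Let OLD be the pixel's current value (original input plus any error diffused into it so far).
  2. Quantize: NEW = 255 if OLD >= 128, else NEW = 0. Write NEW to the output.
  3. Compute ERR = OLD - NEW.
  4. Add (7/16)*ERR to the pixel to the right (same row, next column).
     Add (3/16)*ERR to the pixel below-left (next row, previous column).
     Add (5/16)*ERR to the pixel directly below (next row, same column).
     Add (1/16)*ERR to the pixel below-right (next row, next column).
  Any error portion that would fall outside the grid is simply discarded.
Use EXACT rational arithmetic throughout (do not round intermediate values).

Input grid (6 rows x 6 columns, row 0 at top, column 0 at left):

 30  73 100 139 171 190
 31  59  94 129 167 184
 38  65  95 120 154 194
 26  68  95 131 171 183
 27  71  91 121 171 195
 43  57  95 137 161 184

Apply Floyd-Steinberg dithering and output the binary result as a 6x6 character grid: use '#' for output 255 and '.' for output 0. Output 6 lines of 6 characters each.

Answer: ..#.##
...#.#
.#.###
...#.#
.#.#.#
...###

Derivation:
(0,0): OLD=30 → NEW=0, ERR=30
(0,1): OLD=689/8 → NEW=0, ERR=689/8
(0,2): OLD=17623/128 → NEW=255, ERR=-15017/128
(0,3): OLD=179553/2048 → NEW=0, ERR=179553/2048
(0,4): OLD=6860199/32768 → NEW=255, ERR=-1495641/32768
(0,5): OLD=89145233/524288 → NEW=255, ERR=-44548207/524288
(1,0): OLD=7235/128 → NEW=0, ERR=7235/128
(1,1): OLD=92693/1024 → NEW=0, ERR=92693/1024
(1,2): OLD=3891577/32768 → NEW=0, ERR=3891577/32768
(1,3): OLD=25226789/131072 → NEW=255, ERR=-8196571/131072
(1,4): OLD=964063215/8388608 → NEW=0, ERR=964063215/8388608
(1,5): OLD=27497763801/134217728 → NEW=255, ERR=-6727756839/134217728
(2,0): OLD=1190071/16384 → NEW=0, ERR=1190071/16384
(2,1): OLD=79097485/524288 → NEW=255, ERR=-54595955/524288
(2,2): OLD=675172199/8388608 → NEW=0, ERR=675172199/8388608
(2,3): OLD=11048931695/67108864 → NEW=255, ERR=-6063828625/67108864
(2,4): OLD=294367379021/2147483648 → NEW=255, ERR=-253240951219/2147483648
(2,5): OLD=4601682220779/34359738368 → NEW=255, ERR=-4160051063061/34359738368
(3,0): OLD=244727303/8388608 → NEW=0, ERR=244727303/8388608
(3,1): OLD=4553526587/67108864 → NEW=0, ERR=4553526587/67108864
(3,2): OLD=67853639617/536870912 → NEW=0, ERR=67853639617/536870912
(3,3): OLD=4843936284771/34359738368 → NEW=255, ERR=-3917796999069/34359738368
(3,4): OLD=15369777819331/274877906944 → NEW=0, ERR=15369777819331/274877906944
(3,5): OLD=713614071988877/4398046511104 → NEW=255, ERR=-407887788342643/4398046511104
(4,0): OLD=52440701129/1073741824 → NEW=0, ERR=52440701129/1073741824
(4,1): OLD=2389584679413/17179869184 → NEW=255, ERR=-1991281962507/17179869184
(4,2): OLD=34441010881487/549755813888 → NEW=0, ERR=34441010881487/549755813888
(4,3): OLD=1153691365815851/8796093022208 → NEW=255, ERR=-1089312354847189/8796093022208
(4,4): OLD=15449805714106203/140737488355328 → NEW=0, ERR=15449805714106203/140737488355328
(4,5): OLD=489856883776041373/2251799813685248 → NEW=255, ERR=-84352068713696867/2251799813685248
(5,0): OLD=10041160201391/274877906944 → NEW=0, ERR=10041160201391/274877906944
(5,1): OLD=453521102706719/8796093022208 → NEW=0, ERR=453521102706719/8796093022208
(5,2): OLD=7506258276938501/70368744177664 → NEW=0, ERR=7506258276938501/70368744177664
(5,3): OLD=381605517892222151/2251799813685248 → NEW=255, ERR=-192603434597516089/2251799813685248
(5,4): OLD=644559570752138935/4503599627370496 → NEW=255, ERR=-503858334227337545/4503599627370496
(5,5): OLD=9382462059101807235/72057594037927936 → NEW=255, ERR=-8992224420569816445/72057594037927936
Row 0: ..#.##
Row 1: ...#.#
Row 2: .#.###
Row 3: ...#.#
Row 4: .#.#.#
Row 5: ...###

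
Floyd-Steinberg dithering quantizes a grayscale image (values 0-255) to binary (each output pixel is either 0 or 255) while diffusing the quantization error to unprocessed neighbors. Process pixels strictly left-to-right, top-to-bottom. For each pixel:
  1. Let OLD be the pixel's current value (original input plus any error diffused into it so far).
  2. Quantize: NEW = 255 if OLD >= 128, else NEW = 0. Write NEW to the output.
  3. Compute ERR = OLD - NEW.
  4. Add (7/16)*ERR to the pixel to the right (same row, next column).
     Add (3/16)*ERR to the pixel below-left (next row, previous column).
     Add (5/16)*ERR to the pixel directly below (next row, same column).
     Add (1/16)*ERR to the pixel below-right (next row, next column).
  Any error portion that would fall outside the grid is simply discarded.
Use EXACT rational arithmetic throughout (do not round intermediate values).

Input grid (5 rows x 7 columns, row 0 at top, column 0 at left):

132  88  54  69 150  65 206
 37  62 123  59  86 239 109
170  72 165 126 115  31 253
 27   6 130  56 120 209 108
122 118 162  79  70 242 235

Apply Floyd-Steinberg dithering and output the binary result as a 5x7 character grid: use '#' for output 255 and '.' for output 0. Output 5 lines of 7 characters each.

(0,0): OLD=132 → NEW=255, ERR=-123
(0,1): OLD=547/16 → NEW=0, ERR=547/16
(0,2): OLD=17653/256 → NEW=0, ERR=17653/256
(0,3): OLD=406195/4096 → NEW=0, ERR=406195/4096
(0,4): OLD=12673765/65536 → NEW=255, ERR=-4037915/65536
(0,5): OLD=39892035/1048576 → NEW=0, ERR=39892035/1048576
(0,6): OLD=3735350741/16777216 → NEW=255, ERR=-542839339/16777216
(1,0): OLD=1273/256 → NEW=0, ERR=1273/256
(1,1): OLD=164047/2048 → NEW=0, ERR=164047/2048
(1,2): OLD=13128443/65536 → NEW=255, ERR=-3583237/65536
(1,3): OLD=15421087/262144 → NEW=0, ERR=15421087/262144
(1,4): OLD=1775259837/16777216 → NEW=0, ERR=1775259837/16777216
(1,5): OLD=38556015693/134217728 → NEW=255, ERR=4330495053/134217728
(1,6): OLD=247781789923/2147483648 → NEW=0, ERR=247781789923/2147483648
(2,0): OLD=6113621/32768 → NEW=255, ERR=-2242219/32768
(2,1): OLD=59930103/1048576 → NEW=0, ERR=59930103/1048576
(2,2): OLD=3170137509/16777216 → NEW=255, ERR=-1108052571/16777216
(2,3): OLD=17704859069/134217728 → NEW=255, ERR=-16520661571/134217728
(2,4): OLD=111606731853/1073741824 → NEW=0, ERR=111606731853/1073741824
(2,5): OLD=3944664368495/34359738368 → NEW=0, ERR=3944664368495/34359738368
(2,6): OLD=187632021420537/549755813888 → NEW=255, ERR=47444288879097/549755813888
(3,0): OLD=274020101/16777216 → NEW=0, ERR=274020101/16777216
(3,1): OLD=1925493921/134217728 → NEW=0, ERR=1925493921/134217728
(3,2): OLD=103219148659/1073741824 → NEW=0, ERR=103219148659/1073741824
(3,3): OLD=321921270773/4294967296 → NEW=0, ERR=321921270773/4294967296
(3,4): OLD=109460069669637/549755813888 → NEW=255, ERR=-30727662871803/549755813888
(3,5): OLD=1069169232182239/4398046511104 → NEW=255, ERR=-52332628149281/4398046511104
(3,6): OLD=9636184568473985/70368744177664 → NEW=255, ERR=-8307845196830335/70368744177664
(4,0): OLD=278730290859/2147483648 → NEW=255, ERR=-268878039381/2147483648
(4,1): OLD=2980731830319/34359738368 → NEW=0, ERR=2980731830319/34359738368
(4,2): OLD=134659665389857/549755813888 → NEW=255, ERR=-5528067151583/549755813888
(4,3): OLD=411444853743035/4398046511104 → NEW=0, ERR=411444853743035/4398046511104
(4,4): OLD=3374734525294657/35184372088832 → NEW=0, ERR=3374734525294657/35184372088832
(4,5): OLD=286670774120015937/1125899906842624 → NEW=255, ERR=-433702124853183/1125899906842624
(4,6): OLD=3552322966301651223/18014398509481984 → NEW=255, ERR=-1041348653616254697/18014398509481984
Row 0: #...#.#
Row 1: ..#..#.
Row 2: #.##..#
Row 3: ....###
Row 4: #.#..##

Answer: #...#.#
..#..#.
#.##..#
....###
#.#..##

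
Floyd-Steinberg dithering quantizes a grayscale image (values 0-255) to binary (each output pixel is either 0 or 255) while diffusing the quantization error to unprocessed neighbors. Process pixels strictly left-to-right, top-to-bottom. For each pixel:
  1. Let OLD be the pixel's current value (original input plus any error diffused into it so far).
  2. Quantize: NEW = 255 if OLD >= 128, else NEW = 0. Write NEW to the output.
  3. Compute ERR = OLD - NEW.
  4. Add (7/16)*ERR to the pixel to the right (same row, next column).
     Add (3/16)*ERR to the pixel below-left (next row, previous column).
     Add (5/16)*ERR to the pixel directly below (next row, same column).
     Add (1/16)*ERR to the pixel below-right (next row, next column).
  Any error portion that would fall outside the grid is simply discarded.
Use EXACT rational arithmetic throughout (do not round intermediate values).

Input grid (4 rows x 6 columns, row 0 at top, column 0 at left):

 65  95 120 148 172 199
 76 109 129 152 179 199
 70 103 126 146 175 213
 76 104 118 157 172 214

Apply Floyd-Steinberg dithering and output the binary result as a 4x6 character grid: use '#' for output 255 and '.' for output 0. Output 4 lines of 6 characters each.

Answer: ..#.##
.#.##.
.#.#.#
.#.###

Derivation:
(0,0): OLD=65 → NEW=0, ERR=65
(0,1): OLD=1975/16 → NEW=0, ERR=1975/16
(0,2): OLD=44545/256 → NEW=255, ERR=-20735/256
(0,3): OLD=461063/4096 → NEW=0, ERR=461063/4096
(0,4): OLD=14499633/65536 → NEW=255, ERR=-2212047/65536
(0,5): OLD=193182295/1048576 → NEW=255, ERR=-74204585/1048576
(1,0): OLD=30581/256 → NEW=0, ERR=30581/256
(1,1): OLD=386483/2048 → NEW=255, ERR=-135757/2048
(1,2): OLD=6783535/65536 → NEW=0, ERR=6783535/65536
(1,3): OLD=57952259/262144 → NEW=255, ERR=-8894461/262144
(1,4): OLD=2472531369/16777216 → NEW=255, ERR=-1805658711/16777216
(1,5): OLD=34276393935/268435456 → NEW=0, ERR=34276393935/268435456
(2,0): OLD=3109729/32768 → NEW=0, ERR=3109729/32768
(2,1): OLD=157997755/1048576 → NEW=255, ERR=-109389125/1048576
(2,2): OLD=1714647025/16777216 → NEW=0, ERR=1714647025/16777216
(2,3): OLD=22333743529/134217728 → NEW=255, ERR=-11891777111/134217728
(2,4): OLD=534402954107/4294967296 → NEW=0, ERR=534402954107/4294967296
(2,5): OLD=20657932108301/68719476736 → NEW=255, ERR=3134465540621/68719476736
(3,0): OLD=1444457681/16777216 → NEW=0, ERR=1444457681/16777216
(3,1): OLD=18006741757/134217728 → NEW=255, ERR=-16218778883/134217728
(3,2): OLD=79390179975/1073741824 → NEW=0, ERR=79390179975/1073741824
(3,3): OLD=13151357049813/68719476736 → NEW=255, ERR=-4372109517867/68719476736
(3,4): OLD=102289138210997/549755813888 → NEW=255, ERR=-37898594330443/549755813888
(3,5): OLD=1810855946189947/8796093022208 → NEW=255, ERR=-432147774473093/8796093022208
Row 0: ..#.##
Row 1: .#.##.
Row 2: .#.#.#
Row 3: .#.###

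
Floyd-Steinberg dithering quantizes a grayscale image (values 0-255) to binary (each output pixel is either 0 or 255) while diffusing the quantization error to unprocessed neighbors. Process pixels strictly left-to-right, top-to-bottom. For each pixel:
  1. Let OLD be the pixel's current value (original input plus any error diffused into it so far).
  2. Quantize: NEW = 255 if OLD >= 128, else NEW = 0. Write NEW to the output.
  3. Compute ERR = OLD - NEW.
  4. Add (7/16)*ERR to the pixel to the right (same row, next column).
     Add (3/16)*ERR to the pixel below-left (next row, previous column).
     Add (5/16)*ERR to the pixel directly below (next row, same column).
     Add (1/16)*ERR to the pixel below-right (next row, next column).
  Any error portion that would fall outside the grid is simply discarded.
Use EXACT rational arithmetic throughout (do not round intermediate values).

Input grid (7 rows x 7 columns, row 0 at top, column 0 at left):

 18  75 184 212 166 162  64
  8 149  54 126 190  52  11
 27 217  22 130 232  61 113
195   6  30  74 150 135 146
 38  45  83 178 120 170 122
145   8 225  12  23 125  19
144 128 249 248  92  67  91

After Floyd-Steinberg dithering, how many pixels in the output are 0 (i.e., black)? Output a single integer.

Answer: 29

Derivation:
(0,0): OLD=18 → NEW=0, ERR=18
(0,1): OLD=663/8 → NEW=0, ERR=663/8
(0,2): OLD=28193/128 → NEW=255, ERR=-4447/128
(0,3): OLD=403047/2048 → NEW=255, ERR=-119193/2048
(0,4): OLD=4605137/32768 → NEW=255, ERR=-3750703/32768
(0,5): OLD=58679735/524288 → NEW=0, ERR=58679735/524288
(0,6): OLD=947629057/8388608 → NEW=0, ERR=947629057/8388608
(1,0): OLD=3733/128 → NEW=0, ERR=3733/128
(1,1): OLD=186643/1024 → NEW=255, ERR=-74477/1024
(1,2): OLD=183183/32768 → NEW=0, ERR=183183/32768
(1,3): OLD=11354147/131072 → NEW=0, ERR=11354147/131072
(1,4): OLD=1757221193/8388608 → NEW=255, ERR=-381873847/8388608
(1,5): OLD=5441645465/67108864 → NEW=0, ERR=5441645465/67108864
(1,6): OLD=95318846679/1073741824 → NEW=0, ERR=95318846679/1073741824
(2,0): OLD=368257/16384 → NEW=0, ERR=368257/16384
(2,1): OLD=108514971/524288 → NEW=255, ERR=-25178469/524288
(2,2): OLD=121072273/8388608 → NEW=0, ERR=121072273/8388608
(2,3): OLD=10415205449/67108864 → NEW=255, ERR=-6697554871/67108864
(2,4): OLD=104544262425/536870912 → NEW=255, ERR=-32357820135/536870912
(2,5): OLD=1267370863155/17179869184 → NEW=0, ERR=1267370863155/17179869184
(2,6): OLD=48951368500117/274877906944 → NEW=255, ERR=-21142497770603/274877906944
(3,0): OLD=1619164273/8388608 → NEW=255, ERR=-519930767/8388608
(3,1): OLD=-2148361059/67108864 → NEW=0, ERR=-2148361059/67108864
(3,2): OLD=-649445209/536870912 → NEW=0, ERR=-649445209/536870912
(3,3): OLD=68470503393/2147483648 → NEW=0, ERR=68470503393/2147483648
(3,4): OLD=41976321552497/274877906944 → NEW=255, ERR=-28117544718223/274877906944
(3,5): OLD=209154218901475/2199023255552 → NEW=0, ERR=209154218901475/2199023255552
(3,6): OLD=5917521416939517/35184372088832 → NEW=255, ERR=-3054493465712643/35184372088832
(4,0): OLD=13559875455/1073741824 → NEW=0, ERR=13559875455/1073741824
(4,1): OLD=625696547315/17179869184 → NEW=0, ERR=625696547315/17179869184
(4,2): OLD=28184142524445/274877906944 → NEW=0, ERR=28184142524445/274877906944
(4,3): OLD=469638624358735/2199023255552 → NEW=255, ERR=-91112305807025/2199023255552
(4,4): OLD=1578606586730301/17592186044416 → NEW=0, ERR=1578606586730301/17592186044416
(4,5): OLD=121771795686894781/562949953421312 → NEW=255, ERR=-21780442435539779/562949953421312
(4,6): OLD=755599214811388731/9007199254740992 → NEW=0, ERR=755599214811388731/9007199254740992
(5,0): OLD=42819176185225/274877906944 → NEW=255, ERR=-27274690085495/274877906944
(5,1): OLD=-8829489517309/2199023255552 → NEW=0, ERR=-8829489517309/2199023255552
(5,2): OLD=4394397617489541/17592186044416 → NEW=255, ERR=-91609823836539/17592186044416
(5,3): OLD=2815771801573241/140737488355328 → NEW=0, ERR=2815771801573241/140737488355328
(5,4): OLD=449918169586723987/9007199254740992 → NEW=0, ERR=449918169586723987/9007199254740992
(5,5): OLD=11248217259292974947/72057594037927936 → NEW=255, ERR=-7126469220378648733/72057594037927936
(5,6): OLD=-543703994413991059/1152921504606846976 → NEW=0, ERR=-543703994413991059/1152921504606846976
(6,0): OLD=3949073508820081/35184372088832 → NEW=0, ERR=3949073508820081/35184372088832
(6,1): OLD=94953930164321189/562949953421312 → NEW=255, ERR=-48598307958113371/562949953421312
(6,2): OLD=1919475799212314959/9007199254740992 → NEW=255, ERR=-377360010746638001/9007199254740992
(6,3): OLD=17651471911522545681/72057594037927936 → NEW=255, ERR=-723214568149077999/72057594037927936
(6,4): OLD=12383158841440611059/144115188075855872 → NEW=0, ERR=12383158841440611059/144115188075855872
(6,5): OLD=1415229624152780976095/18446744073709551616 → NEW=0, ERR=1415229624152780976095/18446744073709551616
(6,6): OLD=34897194300420520625193/295147905179352825856 → NEW=0, ERR=34897194300420520625193/295147905179352825856
Output grid:
  Row 0: ..###..  (4 black, running=4)
  Row 1: .#..#..  (5 black, running=9)
  Row 2: .#.##.#  (3 black, running=12)
  Row 3: #...#.#  (4 black, running=16)
  Row 4: ...#.#.  (5 black, running=21)
  Row 5: #.#..#.  (4 black, running=25)
  Row 6: .###...  (4 black, running=29)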